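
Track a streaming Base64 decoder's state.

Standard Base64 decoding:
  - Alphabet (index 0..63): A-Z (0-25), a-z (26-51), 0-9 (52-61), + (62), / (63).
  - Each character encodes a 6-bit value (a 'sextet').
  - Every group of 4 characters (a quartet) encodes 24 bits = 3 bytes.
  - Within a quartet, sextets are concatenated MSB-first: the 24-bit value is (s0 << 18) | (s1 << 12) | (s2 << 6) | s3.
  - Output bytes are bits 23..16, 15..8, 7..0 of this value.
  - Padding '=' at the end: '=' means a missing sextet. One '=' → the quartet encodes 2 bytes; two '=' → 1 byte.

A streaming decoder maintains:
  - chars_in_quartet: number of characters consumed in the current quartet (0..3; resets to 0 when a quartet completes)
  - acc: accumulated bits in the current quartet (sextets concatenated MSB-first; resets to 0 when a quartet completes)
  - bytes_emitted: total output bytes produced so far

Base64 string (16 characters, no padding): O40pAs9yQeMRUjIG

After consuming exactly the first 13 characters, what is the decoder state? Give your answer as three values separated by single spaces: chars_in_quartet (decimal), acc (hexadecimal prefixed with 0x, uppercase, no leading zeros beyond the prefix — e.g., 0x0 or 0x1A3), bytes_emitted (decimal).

After char 0 ('O'=14): chars_in_quartet=1 acc=0xE bytes_emitted=0
After char 1 ('4'=56): chars_in_quartet=2 acc=0x3B8 bytes_emitted=0
After char 2 ('0'=52): chars_in_quartet=3 acc=0xEE34 bytes_emitted=0
After char 3 ('p'=41): chars_in_quartet=4 acc=0x3B8D29 -> emit 3B 8D 29, reset; bytes_emitted=3
After char 4 ('A'=0): chars_in_quartet=1 acc=0x0 bytes_emitted=3
After char 5 ('s'=44): chars_in_quartet=2 acc=0x2C bytes_emitted=3
After char 6 ('9'=61): chars_in_quartet=3 acc=0xB3D bytes_emitted=3
After char 7 ('y'=50): chars_in_quartet=4 acc=0x2CF72 -> emit 02 CF 72, reset; bytes_emitted=6
After char 8 ('Q'=16): chars_in_quartet=1 acc=0x10 bytes_emitted=6
After char 9 ('e'=30): chars_in_quartet=2 acc=0x41E bytes_emitted=6
After char 10 ('M'=12): chars_in_quartet=3 acc=0x1078C bytes_emitted=6
After char 11 ('R'=17): chars_in_quartet=4 acc=0x41E311 -> emit 41 E3 11, reset; bytes_emitted=9
After char 12 ('U'=20): chars_in_quartet=1 acc=0x14 bytes_emitted=9

Answer: 1 0x14 9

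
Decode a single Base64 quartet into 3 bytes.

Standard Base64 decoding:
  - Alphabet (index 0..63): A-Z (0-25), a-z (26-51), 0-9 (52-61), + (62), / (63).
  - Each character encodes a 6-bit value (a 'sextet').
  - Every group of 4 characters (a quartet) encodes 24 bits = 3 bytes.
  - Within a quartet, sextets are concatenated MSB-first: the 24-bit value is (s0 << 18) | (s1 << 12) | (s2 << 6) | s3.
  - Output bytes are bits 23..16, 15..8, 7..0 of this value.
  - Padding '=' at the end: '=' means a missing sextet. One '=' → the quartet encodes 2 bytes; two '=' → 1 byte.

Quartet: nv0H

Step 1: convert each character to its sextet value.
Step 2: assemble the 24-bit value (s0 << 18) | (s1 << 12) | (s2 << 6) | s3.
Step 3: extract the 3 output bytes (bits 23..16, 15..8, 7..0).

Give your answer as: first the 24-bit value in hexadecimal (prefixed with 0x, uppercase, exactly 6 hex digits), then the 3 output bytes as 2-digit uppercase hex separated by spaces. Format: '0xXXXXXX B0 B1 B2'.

Sextets: n=39, v=47, 0=52, H=7
24-bit: (39<<18) | (47<<12) | (52<<6) | 7
      = 0x9C0000 | 0x02F000 | 0x000D00 | 0x000007
      = 0x9EFD07
Bytes: (v>>16)&0xFF=9E, (v>>8)&0xFF=FD, v&0xFF=07

Answer: 0x9EFD07 9E FD 07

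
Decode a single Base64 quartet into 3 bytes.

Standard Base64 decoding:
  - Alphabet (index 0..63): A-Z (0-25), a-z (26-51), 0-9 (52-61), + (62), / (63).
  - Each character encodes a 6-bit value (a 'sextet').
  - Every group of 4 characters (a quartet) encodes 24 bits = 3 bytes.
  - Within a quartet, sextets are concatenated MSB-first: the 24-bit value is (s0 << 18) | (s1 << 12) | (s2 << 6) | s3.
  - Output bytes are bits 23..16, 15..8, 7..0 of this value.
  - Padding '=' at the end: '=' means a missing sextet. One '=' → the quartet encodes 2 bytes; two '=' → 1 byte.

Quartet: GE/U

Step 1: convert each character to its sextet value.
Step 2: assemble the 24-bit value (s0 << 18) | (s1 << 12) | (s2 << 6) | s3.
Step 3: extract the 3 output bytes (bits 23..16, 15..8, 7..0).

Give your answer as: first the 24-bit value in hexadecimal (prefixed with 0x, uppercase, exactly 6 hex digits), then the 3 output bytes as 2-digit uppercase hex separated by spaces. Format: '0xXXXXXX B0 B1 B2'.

Sextets: G=6, E=4, /=63, U=20
24-bit: (6<<18) | (4<<12) | (63<<6) | 20
      = 0x180000 | 0x004000 | 0x000FC0 | 0x000014
      = 0x184FD4
Bytes: (v>>16)&0xFF=18, (v>>8)&0xFF=4F, v&0xFF=D4

Answer: 0x184FD4 18 4F D4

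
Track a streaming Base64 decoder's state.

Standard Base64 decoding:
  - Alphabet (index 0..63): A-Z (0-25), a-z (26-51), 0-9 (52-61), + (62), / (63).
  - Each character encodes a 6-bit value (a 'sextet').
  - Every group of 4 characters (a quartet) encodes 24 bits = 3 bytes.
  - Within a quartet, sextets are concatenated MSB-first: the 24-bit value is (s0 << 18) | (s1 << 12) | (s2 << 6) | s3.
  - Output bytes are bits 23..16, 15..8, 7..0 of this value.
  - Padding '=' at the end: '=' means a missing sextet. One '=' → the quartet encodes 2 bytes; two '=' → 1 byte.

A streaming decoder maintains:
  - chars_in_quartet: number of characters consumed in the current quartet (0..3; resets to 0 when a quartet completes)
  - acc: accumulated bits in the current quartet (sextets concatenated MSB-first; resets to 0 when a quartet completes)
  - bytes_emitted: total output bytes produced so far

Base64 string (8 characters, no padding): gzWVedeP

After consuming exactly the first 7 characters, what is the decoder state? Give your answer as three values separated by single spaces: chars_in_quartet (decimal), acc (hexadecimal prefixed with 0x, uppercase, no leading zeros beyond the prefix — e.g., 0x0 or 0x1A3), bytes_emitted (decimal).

After char 0 ('g'=32): chars_in_quartet=1 acc=0x20 bytes_emitted=0
After char 1 ('z'=51): chars_in_quartet=2 acc=0x833 bytes_emitted=0
After char 2 ('W'=22): chars_in_quartet=3 acc=0x20CD6 bytes_emitted=0
After char 3 ('V'=21): chars_in_quartet=4 acc=0x833595 -> emit 83 35 95, reset; bytes_emitted=3
After char 4 ('e'=30): chars_in_quartet=1 acc=0x1E bytes_emitted=3
After char 5 ('d'=29): chars_in_quartet=2 acc=0x79D bytes_emitted=3
After char 6 ('e'=30): chars_in_quartet=3 acc=0x1E75E bytes_emitted=3

Answer: 3 0x1E75E 3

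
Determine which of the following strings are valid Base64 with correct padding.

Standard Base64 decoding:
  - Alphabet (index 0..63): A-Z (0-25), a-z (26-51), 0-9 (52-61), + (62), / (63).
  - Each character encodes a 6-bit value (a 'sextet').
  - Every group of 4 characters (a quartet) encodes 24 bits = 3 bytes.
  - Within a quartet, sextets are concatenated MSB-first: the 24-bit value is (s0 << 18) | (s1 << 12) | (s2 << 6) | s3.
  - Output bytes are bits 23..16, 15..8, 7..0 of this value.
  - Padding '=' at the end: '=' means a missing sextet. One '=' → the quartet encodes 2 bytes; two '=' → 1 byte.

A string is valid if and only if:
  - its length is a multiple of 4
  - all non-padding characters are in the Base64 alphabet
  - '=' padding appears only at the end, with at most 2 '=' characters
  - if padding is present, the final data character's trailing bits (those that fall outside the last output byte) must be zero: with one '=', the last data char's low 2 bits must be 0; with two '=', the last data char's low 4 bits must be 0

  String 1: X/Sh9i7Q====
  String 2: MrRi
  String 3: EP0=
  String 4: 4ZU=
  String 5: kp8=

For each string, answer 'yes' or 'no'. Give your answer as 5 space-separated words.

Answer: no yes yes yes yes

Derivation:
String 1: 'X/Sh9i7Q====' → invalid (4 pad chars (max 2))
String 2: 'MrRi' → valid
String 3: 'EP0=' → valid
String 4: '4ZU=' → valid
String 5: 'kp8=' → valid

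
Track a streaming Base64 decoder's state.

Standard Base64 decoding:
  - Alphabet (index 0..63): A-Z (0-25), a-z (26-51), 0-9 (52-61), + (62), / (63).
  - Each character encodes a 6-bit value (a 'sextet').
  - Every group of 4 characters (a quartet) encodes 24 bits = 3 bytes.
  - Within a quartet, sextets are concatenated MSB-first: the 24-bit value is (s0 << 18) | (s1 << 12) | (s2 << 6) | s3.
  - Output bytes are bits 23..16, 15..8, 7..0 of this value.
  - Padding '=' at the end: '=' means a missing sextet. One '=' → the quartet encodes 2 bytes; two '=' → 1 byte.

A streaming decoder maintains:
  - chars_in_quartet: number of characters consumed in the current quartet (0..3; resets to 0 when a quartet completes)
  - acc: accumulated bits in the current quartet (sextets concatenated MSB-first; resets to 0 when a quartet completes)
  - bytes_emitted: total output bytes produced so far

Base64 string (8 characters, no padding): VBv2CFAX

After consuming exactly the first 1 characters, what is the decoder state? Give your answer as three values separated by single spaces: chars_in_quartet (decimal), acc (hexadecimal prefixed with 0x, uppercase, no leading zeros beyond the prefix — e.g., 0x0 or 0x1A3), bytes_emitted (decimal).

After char 0 ('V'=21): chars_in_quartet=1 acc=0x15 bytes_emitted=0

Answer: 1 0x15 0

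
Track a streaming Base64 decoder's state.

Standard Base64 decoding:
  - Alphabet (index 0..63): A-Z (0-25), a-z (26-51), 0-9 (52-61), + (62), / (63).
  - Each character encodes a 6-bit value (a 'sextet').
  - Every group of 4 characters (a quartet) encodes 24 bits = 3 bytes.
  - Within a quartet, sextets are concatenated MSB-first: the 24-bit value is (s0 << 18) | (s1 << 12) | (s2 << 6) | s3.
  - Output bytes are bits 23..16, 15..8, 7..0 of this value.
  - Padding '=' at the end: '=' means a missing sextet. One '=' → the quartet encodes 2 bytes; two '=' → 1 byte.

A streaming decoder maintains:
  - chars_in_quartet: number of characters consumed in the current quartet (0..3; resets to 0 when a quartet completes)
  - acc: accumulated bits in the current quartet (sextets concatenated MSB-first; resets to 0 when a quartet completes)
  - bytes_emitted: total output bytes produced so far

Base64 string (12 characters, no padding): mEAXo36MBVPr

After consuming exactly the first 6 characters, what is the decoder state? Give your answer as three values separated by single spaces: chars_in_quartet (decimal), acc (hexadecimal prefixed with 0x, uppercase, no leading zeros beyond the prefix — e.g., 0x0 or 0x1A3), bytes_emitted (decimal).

After char 0 ('m'=38): chars_in_quartet=1 acc=0x26 bytes_emitted=0
After char 1 ('E'=4): chars_in_quartet=2 acc=0x984 bytes_emitted=0
After char 2 ('A'=0): chars_in_quartet=3 acc=0x26100 bytes_emitted=0
After char 3 ('X'=23): chars_in_quartet=4 acc=0x984017 -> emit 98 40 17, reset; bytes_emitted=3
After char 4 ('o'=40): chars_in_quartet=1 acc=0x28 bytes_emitted=3
After char 5 ('3'=55): chars_in_quartet=2 acc=0xA37 bytes_emitted=3

Answer: 2 0xA37 3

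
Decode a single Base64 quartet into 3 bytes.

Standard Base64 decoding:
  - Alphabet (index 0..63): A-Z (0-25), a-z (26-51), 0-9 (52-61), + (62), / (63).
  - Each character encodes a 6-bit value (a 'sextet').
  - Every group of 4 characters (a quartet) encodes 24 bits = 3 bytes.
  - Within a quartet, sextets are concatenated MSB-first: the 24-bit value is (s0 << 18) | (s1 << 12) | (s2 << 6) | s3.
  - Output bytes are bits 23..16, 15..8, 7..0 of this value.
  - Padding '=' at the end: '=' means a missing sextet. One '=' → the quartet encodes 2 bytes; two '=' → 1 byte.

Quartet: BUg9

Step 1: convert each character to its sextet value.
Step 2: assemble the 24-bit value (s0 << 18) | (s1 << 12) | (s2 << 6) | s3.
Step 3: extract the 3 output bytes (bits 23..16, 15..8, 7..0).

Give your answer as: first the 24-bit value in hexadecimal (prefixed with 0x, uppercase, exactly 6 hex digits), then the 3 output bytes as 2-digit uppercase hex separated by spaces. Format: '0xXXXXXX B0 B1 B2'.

Answer: 0x05483D 05 48 3D

Derivation:
Sextets: B=1, U=20, g=32, 9=61
24-bit: (1<<18) | (20<<12) | (32<<6) | 61
      = 0x040000 | 0x014000 | 0x000800 | 0x00003D
      = 0x05483D
Bytes: (v>>16)&0xFF=05, (v>>8)&0xFF=48, v&0xFF=3D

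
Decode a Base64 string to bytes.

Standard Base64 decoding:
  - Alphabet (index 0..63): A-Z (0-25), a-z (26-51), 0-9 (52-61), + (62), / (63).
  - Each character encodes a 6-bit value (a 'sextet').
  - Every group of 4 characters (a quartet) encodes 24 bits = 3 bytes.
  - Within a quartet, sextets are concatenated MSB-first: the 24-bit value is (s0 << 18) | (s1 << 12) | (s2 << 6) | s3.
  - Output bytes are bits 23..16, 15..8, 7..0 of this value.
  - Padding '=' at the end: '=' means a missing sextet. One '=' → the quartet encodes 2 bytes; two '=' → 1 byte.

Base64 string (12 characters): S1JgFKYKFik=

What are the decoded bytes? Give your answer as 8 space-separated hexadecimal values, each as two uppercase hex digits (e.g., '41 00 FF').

After char 0 ('S'=18): chars_in_quartet=1 acc=0x12 bytes_emitted=0
After char 1 ('1'=53): chars_in_quartet=2 acc=0x4B5 bytes_emitted=0
After char 2 ('J'=9): chars_in_quartet=3 acc=0x12D49 bytes_emitted=0
After char 3 ('g'=32): chars_in_quartet=4 acc=0x4B5260 -> emit 4B 52 60, reset; bytes_emitted=3
After char 4 ('F'=5): chars_in_quartet=1 acc=0x5 bytes_emitted=3
After char 5 ('K'=10): chars_in_quartet=2 acc=0x14A bytes_emitted=3
After char 6 ('Y'=24): chars_in_quartet=3 acc=0x5298 bytes_emitted=3
After char 7 ('K'=10): chars_in_quartet=4 acc=0x14A60A -> emit 14 A6 0A, reset; bytes_emitted=6
After char 8 ('F'=5): chars_in_quartet=1 acc=0x5 bytes_emitted=6
After char 9 ('i'=34): chars_in_quartet=2 acc=0x162 bytes_emitted=6
After char 10 ('k'=36): chars_in_quartet=3 acc=0x58A4 bytes_emitted=6
Padding '=': partial quartet acc=0x58A4 -> emit 16 29; bytes_emitted=8

Answer: 4B 52 60 14 A6 0A 16 29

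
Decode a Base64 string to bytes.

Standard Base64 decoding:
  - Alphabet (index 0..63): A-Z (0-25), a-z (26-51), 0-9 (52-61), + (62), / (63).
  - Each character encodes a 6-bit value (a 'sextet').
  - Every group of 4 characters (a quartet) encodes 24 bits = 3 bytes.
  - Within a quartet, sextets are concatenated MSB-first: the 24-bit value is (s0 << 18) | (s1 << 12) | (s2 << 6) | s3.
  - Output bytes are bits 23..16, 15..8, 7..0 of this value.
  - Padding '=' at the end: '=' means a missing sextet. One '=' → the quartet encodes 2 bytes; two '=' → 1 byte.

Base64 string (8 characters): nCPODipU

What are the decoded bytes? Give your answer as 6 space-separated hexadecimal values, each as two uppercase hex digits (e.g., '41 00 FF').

After char 0 ('n'=39): chars_in_quartet=1 acc=0x27 bytes_emitted=0
After char 1 ('C'=2): chars_in_quartet=2 acc=0x9C2 bytes_emitted=0
After char 2 ('P'=15): chars_in_quartet=3 acc=0x2708F bytes_emitted=0
After char 3 ('O'=14): chars_in_quartet=4 acc=0x9C23CE -> emit 9C 23 CE, reset; bytes_emitted=3
After char 4 ('D'=3): chars_in_quartet=1 acc=0x3 bytes_emitted=3
After char 5 ('i'=34): chars_in_quartet=2 acc=0xE2 bytes_emitted=3
After char 6 ('p'=41): chars_in_quartet=3 acc=0x38A9 bytes_emitted=3
After char 7 ('U'=20): chars_in_quartet=4 acc=0xE2A54 -> emit 0E 2A 54, reset; bytes_emitted=6

Answer: 9C 23 CE 0E 2A 54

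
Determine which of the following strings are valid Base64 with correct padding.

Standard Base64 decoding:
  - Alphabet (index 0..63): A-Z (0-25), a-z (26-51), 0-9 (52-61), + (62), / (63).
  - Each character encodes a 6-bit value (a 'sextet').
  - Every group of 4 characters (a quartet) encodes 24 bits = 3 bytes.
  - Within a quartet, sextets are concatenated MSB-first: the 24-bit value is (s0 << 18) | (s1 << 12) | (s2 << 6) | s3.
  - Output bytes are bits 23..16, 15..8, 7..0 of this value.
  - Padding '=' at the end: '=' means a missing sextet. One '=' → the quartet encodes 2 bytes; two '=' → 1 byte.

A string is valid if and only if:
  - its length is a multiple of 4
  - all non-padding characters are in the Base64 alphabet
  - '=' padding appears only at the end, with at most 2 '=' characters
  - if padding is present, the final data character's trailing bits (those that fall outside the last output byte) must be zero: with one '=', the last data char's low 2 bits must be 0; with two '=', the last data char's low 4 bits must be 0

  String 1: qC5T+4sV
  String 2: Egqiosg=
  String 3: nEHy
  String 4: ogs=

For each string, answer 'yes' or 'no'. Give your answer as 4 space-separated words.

Answer: yes yes yes yes

Derivation:
String 1: 'qC5T+4sV' → valid
String 2: 'Egqiosg=' → valid
String 3: 'nEHy' → valid
String 4: 'ogs=' → valid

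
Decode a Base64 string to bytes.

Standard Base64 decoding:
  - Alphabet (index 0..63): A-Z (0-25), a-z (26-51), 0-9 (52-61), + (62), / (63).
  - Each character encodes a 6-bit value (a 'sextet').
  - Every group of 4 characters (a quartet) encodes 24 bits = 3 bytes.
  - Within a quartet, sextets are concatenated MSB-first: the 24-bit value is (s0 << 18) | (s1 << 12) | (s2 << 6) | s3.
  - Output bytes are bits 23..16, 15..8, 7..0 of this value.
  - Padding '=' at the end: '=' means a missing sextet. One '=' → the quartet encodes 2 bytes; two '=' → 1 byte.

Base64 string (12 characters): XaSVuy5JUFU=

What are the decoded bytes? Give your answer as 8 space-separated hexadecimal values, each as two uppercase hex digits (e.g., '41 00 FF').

Answer: 5D A4 95 BB 2E 49 50 55

Derivation:
After char 0 ('X'=23): chars_in_quartet=1 acc=0x17 bytes_emitted=0
After char 1 ('a'=26): chars_in_quartet=2 acc=0x5DA bytes_emitted=0
After char 2 ('S'=18): chars_in_quartet=3 acc=0x17692 bytes_emitted=0
After char 3 ('V'=21): chars_in_quartet=4 acc=0x5DA495 -> emit 5D A4 95, reset; bytes_emitted=3
After char 4 ('u'=46): chars_in_quartet=1 acc=0x2E bytes_emitted=3
After char 5 ('y'=50): chars_in_quartet=2 acc=0xBB2 bytes_emitted=3
After char 6 ('5'=57): chars_in_quartet=3 acc=0x2ECB9 bytes_emitted=3
After char 7 ('J'=9): chars_in_quartet=4 acc=0xBB2E49 -> emit BB 2E 49, reset; bytes_emitted=6
After char 8 ('U'=20): chars_in_quartet=1 acc=0x14 bytes_emitted=6
After char 9 ('F'=5): chars_in_quartet=2 acc=0x505 bytes_emitted=6
After char 10 ('U'=20): chars_in_quartet=3 acc=0x14154 bytes_emitted=6
Padding '=': partial quartet acc=0x14154 -> emit 50 55; bytes_emitted=8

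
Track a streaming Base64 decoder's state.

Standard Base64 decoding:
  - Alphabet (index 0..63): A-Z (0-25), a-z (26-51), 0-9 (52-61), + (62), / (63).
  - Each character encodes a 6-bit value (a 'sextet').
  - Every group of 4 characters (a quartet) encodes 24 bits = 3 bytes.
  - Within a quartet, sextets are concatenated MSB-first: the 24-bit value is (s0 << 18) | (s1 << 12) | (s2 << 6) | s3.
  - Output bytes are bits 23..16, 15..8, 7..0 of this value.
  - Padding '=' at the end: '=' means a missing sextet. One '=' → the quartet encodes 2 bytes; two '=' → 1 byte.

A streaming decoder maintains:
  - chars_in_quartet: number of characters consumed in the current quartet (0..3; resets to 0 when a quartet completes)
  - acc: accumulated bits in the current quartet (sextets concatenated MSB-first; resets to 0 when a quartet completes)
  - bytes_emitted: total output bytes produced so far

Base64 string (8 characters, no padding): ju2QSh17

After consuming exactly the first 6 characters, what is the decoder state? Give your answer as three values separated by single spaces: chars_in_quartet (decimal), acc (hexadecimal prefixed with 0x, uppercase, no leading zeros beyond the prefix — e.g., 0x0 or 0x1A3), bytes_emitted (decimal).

After char 0 ('j'=35): chars_in_quartet=1 acc=0x23 bytes_emitted=0
After char 1 ('u'=46): chars_in_quartet=2 acc=0x8EE bytes_emitted=0
After char 2 ('2'=54): chars_in_quartet=3 acc=0x23BB6 bytes_emitted=0
After char 3 ('Q'=16): chars_in_quartet=4 acc=0x8EED90 -> emit 8E ED 90, reset; bytes_emitted=3
After char 4 ('S'=18): chars_in_quartet=1 acc=0x12 bytes_emitted=3
After char 5 ('h'=33): chars_in_quartet=2 acc=0x4A1 bytes_emitted=3

Answer: 2 0x4A1 3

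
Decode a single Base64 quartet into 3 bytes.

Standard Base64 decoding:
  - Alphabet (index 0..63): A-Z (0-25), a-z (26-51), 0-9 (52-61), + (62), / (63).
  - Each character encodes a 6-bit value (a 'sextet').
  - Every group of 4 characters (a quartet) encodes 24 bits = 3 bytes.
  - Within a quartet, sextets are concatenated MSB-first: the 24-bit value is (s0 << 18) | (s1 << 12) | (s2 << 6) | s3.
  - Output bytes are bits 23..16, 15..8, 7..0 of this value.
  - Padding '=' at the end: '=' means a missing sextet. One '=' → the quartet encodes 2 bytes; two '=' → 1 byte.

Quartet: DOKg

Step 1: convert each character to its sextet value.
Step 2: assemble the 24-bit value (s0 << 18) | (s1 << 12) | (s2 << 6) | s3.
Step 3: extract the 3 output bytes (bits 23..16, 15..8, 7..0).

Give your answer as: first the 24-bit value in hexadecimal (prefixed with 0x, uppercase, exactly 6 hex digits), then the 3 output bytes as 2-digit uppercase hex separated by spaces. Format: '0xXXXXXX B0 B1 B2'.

Answer: 0x0CE2A0 0C E2 A0

Derivation:
Sextets: D=3, O=14, K=10, g=32
24-bit: (3<<18) | (14<<12) | (10<<6) | 32
      = 0x0C0000 | 0x00E000 | 0x000280 | 0x000020
      = 0x0CE2A0
Bytes: (v>>16)&0xFF=0C, (v>>8)&0xFF=E2, v&0xFF=A0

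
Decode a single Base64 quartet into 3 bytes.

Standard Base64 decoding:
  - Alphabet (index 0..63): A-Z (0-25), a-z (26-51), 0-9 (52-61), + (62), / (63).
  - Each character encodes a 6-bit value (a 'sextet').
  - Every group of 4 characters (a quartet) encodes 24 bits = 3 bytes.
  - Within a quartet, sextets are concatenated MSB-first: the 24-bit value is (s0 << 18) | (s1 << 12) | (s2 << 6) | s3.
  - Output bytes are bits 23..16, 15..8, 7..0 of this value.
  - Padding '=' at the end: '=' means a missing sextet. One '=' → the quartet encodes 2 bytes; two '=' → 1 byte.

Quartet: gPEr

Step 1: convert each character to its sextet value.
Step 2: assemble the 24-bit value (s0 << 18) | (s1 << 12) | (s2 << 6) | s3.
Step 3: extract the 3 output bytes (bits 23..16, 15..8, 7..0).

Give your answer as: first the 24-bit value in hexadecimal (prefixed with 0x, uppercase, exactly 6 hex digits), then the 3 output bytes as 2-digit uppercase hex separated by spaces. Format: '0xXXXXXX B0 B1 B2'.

Answer: 0x80F12B 80 F1 2B

Derivation:
Sextets: g=32, P=15, E=4, r=43
24-bit: (32<<18) | (15<<12) | (4<<6) | 43
      = 0x800000 | 0x00F000 | 0x000100 | 0x00002B
      = 0x80F12B
Bytes: (v>>16)&0xFF=80, (v>>8)&0xFF=F1, v&0xFF=2B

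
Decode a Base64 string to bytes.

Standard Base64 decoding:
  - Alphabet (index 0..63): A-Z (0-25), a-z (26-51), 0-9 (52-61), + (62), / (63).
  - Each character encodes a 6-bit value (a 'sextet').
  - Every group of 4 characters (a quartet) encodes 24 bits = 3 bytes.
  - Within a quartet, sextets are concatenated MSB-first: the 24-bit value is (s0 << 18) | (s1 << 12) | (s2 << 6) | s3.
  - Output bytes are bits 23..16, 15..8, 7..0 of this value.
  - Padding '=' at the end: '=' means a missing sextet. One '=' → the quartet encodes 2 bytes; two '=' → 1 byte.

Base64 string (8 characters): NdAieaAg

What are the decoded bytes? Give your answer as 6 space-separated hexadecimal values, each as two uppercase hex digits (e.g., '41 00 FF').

After char 0 ('N'=13): chars_in_quartet=1 acc=0xD bytes_emitted=0
After char 1 ('d'=29): chars_in_quartet=2 acc=0x35D bytes_emitted=0
After char 2 ('A'=0): chars_in_quartet=3 acc=0xD740 bytes_emitted=0
After char 3 ('i'=34): chars_in_quartet=4 acc=0x35D022 -> emit 35 D0 22, reset; bytes_emitted=3
After char 4 ('e'=30): chars_in_quartet=1 acc=0x1E bytes_emitted=3
After char 5 ('a'=26): chars_in_quartet=2 acc=0x79A bytes_emitted=3
After char 6 ('A'=0): chars_in_quartet=3 acc=0x1E680 bytes_emitted=3
After char 7 ('g'=32): chars_in_quartet=4 acc=0x79A020 -> emit 79 A0 20, reset; bytes_emitted=6

Answer: 35 D0 22 79 A0 20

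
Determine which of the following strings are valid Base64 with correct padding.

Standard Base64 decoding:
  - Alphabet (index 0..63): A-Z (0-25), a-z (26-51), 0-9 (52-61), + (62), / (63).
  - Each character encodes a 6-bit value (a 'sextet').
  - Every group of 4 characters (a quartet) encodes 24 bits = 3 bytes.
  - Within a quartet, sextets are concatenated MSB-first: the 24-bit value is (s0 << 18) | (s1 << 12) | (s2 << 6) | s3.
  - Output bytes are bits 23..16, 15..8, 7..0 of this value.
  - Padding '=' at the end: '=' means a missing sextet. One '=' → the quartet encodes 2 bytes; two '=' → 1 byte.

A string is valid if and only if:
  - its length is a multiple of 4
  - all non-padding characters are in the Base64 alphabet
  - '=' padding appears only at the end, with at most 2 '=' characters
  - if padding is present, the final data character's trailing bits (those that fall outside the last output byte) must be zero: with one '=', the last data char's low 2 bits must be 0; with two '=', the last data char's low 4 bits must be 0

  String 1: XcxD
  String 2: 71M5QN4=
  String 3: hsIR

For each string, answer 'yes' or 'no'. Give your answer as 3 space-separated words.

String 1: 'XcxD' → valid
String 2: '71M5QN4=' → valid
String 3: 'hsIR' → valid

Answer: yes yes yes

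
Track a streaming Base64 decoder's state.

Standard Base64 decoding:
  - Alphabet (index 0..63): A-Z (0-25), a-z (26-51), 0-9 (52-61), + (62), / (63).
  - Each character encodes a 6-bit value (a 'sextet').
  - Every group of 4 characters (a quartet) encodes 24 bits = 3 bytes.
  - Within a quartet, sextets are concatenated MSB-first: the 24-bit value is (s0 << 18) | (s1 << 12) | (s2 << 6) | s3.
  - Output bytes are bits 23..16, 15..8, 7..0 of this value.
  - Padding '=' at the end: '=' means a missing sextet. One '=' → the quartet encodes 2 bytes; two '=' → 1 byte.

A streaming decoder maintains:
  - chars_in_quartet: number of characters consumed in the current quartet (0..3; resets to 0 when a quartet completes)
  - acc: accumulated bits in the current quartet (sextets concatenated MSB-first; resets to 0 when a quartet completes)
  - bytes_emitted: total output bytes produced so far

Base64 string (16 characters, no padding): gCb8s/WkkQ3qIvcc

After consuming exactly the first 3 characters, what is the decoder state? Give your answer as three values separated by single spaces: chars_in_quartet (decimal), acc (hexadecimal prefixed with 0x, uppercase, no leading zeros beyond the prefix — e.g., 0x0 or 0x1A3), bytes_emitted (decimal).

Answer: 3 0x2009B 0

Derivation:
After char 0 ('g'=32): chars_in_quartet=1 acc=0x20 bytes_emitted=0
After char 1 ('C'=2): chars_in_quartet=2 acc=0x802 bytes_emitted=0
After char 2 ('b'=27): chars_in_quartet=3 acc=0x2009B bytes_emitted=0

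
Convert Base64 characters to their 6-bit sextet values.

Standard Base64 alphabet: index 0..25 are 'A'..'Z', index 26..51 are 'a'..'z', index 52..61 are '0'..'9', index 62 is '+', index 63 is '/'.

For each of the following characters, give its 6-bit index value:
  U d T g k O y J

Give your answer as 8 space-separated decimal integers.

Answer: 20 29 19 32 36 14 50 9

Derivation:
'U': A..Z range, ord('U') − ord('A') = 20
'd': a..z range, 26 + ord('d') − ord('a') = 29
'T': A..Z range, ord('T') − ord('A') = 19
'g': a..z range, 26 + ord('g') − ord('a') = 32
'k': a..z range, 26 + ord('k') − ord('a') = 36
'O': A..Z range, ord('O') − ord('A') = 14
'y': a..z range, 26 + ord('y') − ord('a') = 50
'J': A..Z range, ord('J') − ord('A') = 9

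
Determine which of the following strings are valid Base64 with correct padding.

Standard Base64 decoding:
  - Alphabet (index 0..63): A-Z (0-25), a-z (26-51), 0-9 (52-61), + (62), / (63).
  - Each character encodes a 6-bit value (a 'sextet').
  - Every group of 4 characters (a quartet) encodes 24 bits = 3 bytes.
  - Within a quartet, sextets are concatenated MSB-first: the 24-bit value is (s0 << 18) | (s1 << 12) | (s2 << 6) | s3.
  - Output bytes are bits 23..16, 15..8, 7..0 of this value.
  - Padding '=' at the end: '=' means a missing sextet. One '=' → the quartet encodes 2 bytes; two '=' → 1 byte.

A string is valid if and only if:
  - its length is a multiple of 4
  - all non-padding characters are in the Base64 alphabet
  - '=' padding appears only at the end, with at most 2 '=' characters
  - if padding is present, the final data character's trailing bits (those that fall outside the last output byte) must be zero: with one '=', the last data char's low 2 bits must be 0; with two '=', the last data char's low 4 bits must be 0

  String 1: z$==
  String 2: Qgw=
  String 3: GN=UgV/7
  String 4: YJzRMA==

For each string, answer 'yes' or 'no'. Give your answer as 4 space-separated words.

Answer: no yes no yes

Derivation:
String 1: 'z$==' → invalid (bad char(s): ['$'])
String 2: 'Qgw=' → valid
String 3: 'GN=UgV/7' → invalid (bad char(s): ['=']; '=' in middle)
String 4: 'YJzRMA==' → valid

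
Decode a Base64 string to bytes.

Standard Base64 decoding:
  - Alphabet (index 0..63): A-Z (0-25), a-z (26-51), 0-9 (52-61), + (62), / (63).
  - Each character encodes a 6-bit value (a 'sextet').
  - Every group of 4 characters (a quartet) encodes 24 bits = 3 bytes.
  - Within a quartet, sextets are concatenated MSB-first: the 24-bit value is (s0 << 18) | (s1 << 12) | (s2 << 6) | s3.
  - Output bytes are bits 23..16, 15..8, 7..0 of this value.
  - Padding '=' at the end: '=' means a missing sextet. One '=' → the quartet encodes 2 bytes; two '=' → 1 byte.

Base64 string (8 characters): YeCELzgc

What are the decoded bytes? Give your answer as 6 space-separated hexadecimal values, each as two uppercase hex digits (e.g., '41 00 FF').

Answer: 61 E0 84 2F 38 1C

Derivation:
After char 0 ('Y'=24): chars_in_quartet=1 acc=0x18 bytes_emitted=0
After char 1 ('e'=30): chars_in_quartet=2 acc=0x61E bytes_emitted=0
After char 2 ('C'=2): chars_in_quartet=3 acc=0x18782 bytes_emitted=0
After char 3 ('E'=4): chars_in_quartet=4 acc=0x61E084 -> emit 61 E0 84, reset; bytes_emitted=3
After char 4 ('L'=11): chars_in_quartet=1 acc=0xB bytes_emitted=3
After char 5 ('z'=51): chars_in_quartet=2 acc=0x2F3 bytes_emitted=3
After char 6 ('g'=32): chars_in_quartet=3 acc=0xBCE0 bytes_emitted=3
After char 7 ('c'=28): chars_in_quartet=4 acc=0x2F381C -> emit 2F 38 1C, reset; bytes_emitted=6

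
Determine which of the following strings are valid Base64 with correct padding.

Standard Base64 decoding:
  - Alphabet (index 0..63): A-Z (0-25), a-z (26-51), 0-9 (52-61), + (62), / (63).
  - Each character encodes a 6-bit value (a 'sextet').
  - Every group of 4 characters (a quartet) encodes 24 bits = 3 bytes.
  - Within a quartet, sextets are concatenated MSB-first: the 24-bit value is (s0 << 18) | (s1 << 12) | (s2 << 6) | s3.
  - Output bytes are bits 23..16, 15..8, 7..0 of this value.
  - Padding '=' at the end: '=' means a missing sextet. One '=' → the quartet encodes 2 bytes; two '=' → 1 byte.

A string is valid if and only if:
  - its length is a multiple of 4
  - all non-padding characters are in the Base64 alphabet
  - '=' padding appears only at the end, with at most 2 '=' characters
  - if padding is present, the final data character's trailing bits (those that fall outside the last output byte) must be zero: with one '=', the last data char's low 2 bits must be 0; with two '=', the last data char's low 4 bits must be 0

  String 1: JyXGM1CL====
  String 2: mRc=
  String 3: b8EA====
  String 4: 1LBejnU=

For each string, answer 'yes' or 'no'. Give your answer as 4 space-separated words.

String 1: 'JyXGM1CL====' → invalid (4 pad chars (max 2))
String 2: 'mRc=' → valid
String 3: 'b8EA====' → invalid (4 pad chars (max 2))
String 4: '1LBejnU=' → valid

Answer: no yes no yes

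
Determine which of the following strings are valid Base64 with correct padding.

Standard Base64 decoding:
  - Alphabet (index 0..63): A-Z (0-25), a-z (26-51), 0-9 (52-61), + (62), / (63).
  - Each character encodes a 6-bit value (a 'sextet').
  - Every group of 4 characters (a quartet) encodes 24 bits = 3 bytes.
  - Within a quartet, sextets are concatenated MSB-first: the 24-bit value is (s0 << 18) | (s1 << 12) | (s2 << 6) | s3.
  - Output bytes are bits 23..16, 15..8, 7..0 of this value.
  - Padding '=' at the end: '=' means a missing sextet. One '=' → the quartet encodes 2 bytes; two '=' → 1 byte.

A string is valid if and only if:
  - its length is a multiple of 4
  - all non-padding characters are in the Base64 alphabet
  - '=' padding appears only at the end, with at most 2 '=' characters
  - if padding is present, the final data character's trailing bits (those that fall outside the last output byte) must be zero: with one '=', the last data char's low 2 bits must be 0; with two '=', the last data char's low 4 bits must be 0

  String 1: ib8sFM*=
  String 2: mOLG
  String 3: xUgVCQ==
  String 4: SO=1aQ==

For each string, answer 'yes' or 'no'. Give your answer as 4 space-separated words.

String 1: 'ib8sFM*=' → invalid (bad char(s): ['*'])
String 2: 'mOLG' → valid
String 3: 'xUgVCQ==' → valid
String 4: 'SO=1aQ==' → invalid (bad char(s): ['=']; '=' in middle)

Answer: no yes yes no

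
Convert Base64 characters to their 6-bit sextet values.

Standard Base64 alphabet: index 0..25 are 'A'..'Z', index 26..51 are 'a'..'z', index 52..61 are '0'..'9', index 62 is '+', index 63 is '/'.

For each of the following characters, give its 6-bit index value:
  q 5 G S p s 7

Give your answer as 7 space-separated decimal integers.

Answer: 42 57 6 18 41 44 59

Derivation:
'q': a..z range, 26 + ord('q') − ord('a') = 42
'5': 0..9 range, 52 + ord('5') − ord('0') = 57
'G': A..Z range, ord('G') − ord('A') = 6
'S': A..Z range, ord('S') − ord('A') = 18
'p': a..z range, 26 + ord('p') − ord('a') = 41
's': a..z range, 26 + ord('s') − ord('a') = 44
'7': 0..9 range, 52 + ord('7') − ord('0') = 59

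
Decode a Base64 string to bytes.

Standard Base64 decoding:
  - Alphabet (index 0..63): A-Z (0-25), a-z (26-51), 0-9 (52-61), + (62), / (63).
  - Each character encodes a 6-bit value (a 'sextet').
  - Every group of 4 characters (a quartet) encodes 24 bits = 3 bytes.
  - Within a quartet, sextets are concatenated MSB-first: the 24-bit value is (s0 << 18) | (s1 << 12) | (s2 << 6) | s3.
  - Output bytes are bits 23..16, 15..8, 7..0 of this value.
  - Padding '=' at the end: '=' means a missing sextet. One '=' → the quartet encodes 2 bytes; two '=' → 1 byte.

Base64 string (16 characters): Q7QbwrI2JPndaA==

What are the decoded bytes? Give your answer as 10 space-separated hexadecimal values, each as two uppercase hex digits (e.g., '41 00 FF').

Answer: 43 B4 1B C2 B2 36 24 F9 DD 68

Derivation:
After char 0 ('Q'=16): chars_in_quartet=1 acc=0x10 bytes_emitted=0
After char 1 ('7'=59): chars_in_quartet=2 acc=0x43B bytes_emitted=0
After char 2 ('Q'=16): chars_in_quartet=3 acc=0x10ED0 bytes_emitted=0
After char 3 ('b'=27): chars_in_quartet=4 acc=0x43B41B -> emit 43 B4 1B, reset; bytes_emitted=3
After char 4 ('w'=48): chars_in_quartet=1 acc=0x30 bytes_emitted=3
After char 5 ('r'=43): chars_in_quartet=2 acc=0xC2B bytes_emitted=3
After char 6 ('I'=8): chars_in_quartet=3 acc=0x30AC8 bytes_emitted=3
After char 7 ('2'=54): chars_in_quartet=4 acc=0xC2B236 -> emit C2 B2 36, reset; bytes_emitted=6
After char 8 ('J'=9): chars_in_quartet=1 acc=0x9 bytes_emitted=6
After char 9 ('P'=15): chars_in_quartet=2 acc=0x24F bytes_emitted=6
After char 10 ('n'=39): chars_in_quartet=3 acc=0x93E7 bytes_emitted=6
After char 11 ('d'=29): chars_in_quartet=4 acc=0x24F9DD -> emit 24 F9 DD, reset; bytes_emitted=9
After char 12 ('a'=26): chars_in_quartet=1 acc=0x1A bytes_emitted=9
After char 13 ('A'=0): chars_in_quartet=2 acc=0x680 bytes_emitted=9
Padding '==': partial quartet acc=0x680 -> emit 68; bytes_emitted=10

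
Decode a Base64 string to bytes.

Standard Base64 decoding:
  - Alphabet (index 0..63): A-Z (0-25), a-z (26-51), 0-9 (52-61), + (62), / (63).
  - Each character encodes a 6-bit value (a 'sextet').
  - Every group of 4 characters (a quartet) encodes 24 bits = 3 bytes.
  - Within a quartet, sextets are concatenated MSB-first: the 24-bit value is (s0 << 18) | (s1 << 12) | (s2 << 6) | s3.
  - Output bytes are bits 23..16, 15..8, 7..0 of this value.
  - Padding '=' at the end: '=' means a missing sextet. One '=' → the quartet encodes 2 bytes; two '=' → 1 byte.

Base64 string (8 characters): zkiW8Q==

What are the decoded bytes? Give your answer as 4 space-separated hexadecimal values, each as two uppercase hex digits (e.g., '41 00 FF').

After char 0 ('z'=51): chars_in_quartet=1 acc=0x33 bytes_emitted=0
After char 1 ('k'=36): chars_in_quartet=2 acc=0xCE4 bytes_emitted=0
After char 2 ('i'=34): chars_in_quartet=3 acc=0x33922 bytes_emitted=0
After char 3 ('W'=22): chars_in_quartet=4 acc=0xCE4896 -> emit CE 48 96, reset; bytes_emitted=3
After char 4 ('8'=60): chars_in_quartet=1 acc=0x3C bytes_emitted=3
After char 5 ('Q'=16): chars_in_quartet=2 acc=0xF10 bytes_emitted=3
Padding '==': partial quartet acc=0xF10 -> emit F1; bytes_emitted=4

Answer: CE 48 96 F1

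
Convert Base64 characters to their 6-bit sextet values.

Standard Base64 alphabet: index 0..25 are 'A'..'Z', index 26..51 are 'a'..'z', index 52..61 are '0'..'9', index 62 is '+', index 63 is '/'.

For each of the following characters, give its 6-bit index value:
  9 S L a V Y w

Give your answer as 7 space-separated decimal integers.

'9': 0..9 range, 52 + ord('9') − ord('0') = 61
'S': A..Z range, ord('S') − ord('A') = 18
'L': A..Z range, ord('L') − ord('A') = 11
'a': a..z range, 26 + ord('a') − ord('a') = 26
'V': A..Z range, ord('V') − ord('A') = 21
'Y': A..Z range, ord('Y') − ord('A') = 24
'w': a..z range, 26 + ord('w') − ord('a') = 48

Answer: 61 18 11 26 21 24 48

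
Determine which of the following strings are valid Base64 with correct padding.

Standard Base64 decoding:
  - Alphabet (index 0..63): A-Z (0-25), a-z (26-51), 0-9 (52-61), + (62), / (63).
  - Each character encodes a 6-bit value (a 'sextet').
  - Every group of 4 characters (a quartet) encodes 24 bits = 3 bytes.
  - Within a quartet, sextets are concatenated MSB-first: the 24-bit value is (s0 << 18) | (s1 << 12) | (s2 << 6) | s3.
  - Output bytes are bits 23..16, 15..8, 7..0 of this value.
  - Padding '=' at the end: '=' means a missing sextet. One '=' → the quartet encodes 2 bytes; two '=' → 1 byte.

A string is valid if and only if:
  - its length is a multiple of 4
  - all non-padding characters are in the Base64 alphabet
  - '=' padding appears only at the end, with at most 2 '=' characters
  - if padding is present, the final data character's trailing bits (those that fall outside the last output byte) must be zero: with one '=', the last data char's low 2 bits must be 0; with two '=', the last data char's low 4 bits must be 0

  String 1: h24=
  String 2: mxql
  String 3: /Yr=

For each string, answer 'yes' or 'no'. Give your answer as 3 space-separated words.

Answer: yes yes no

Derivation:
String 1: 'h24=' → valid
String 2: 'mxql' → valid
String 3: '/Yr=' → invalid (bad trailing bits)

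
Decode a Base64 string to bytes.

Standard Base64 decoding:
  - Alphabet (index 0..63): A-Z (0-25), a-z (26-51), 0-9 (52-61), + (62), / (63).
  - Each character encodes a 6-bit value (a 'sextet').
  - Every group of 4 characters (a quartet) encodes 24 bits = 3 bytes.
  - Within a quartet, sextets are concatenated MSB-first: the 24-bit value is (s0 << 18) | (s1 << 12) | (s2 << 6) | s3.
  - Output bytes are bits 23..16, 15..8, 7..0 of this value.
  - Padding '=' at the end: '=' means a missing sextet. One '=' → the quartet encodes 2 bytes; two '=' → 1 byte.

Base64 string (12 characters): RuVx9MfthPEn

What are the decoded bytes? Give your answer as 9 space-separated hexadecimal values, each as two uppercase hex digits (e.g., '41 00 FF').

After char 0 ('R'=17): chars_in_quartet=1 acc=0x11 bytes_emitted=0
After char 1 ('u'=46): chars_in_quartet=2 acc=0x46E bytes_emitted=0
After char 2 ('V'=21): chars_in_quartet=3 acc=0x11B95 bytes_emitted=0
After char 3 ('x'=49): chars_in_quartet=4 acc=0x46E571 -> emit 46 E5 71, reset; bytes_emitted=3
After char 4 ('9'=61): chars_in_quartet=1 acc=0x3D bytes_emitted=3
After char 5 ('M'=12): chars_in_quartet=2 acc=0xF4C bytes_emitted=3
After char 6 ('f'=31): chars_in_quartet=3 acc=0x3D31F bytes_emitted=3
After char 7 ('t'=45): chars_in_quartet=4 acc=0xF4C7ED -> emit F4 C7 ED, reset; bytes_emitted=6
After char 8 ('h'=33): chars_in_quartet=1 acc=0x21 bytes_emitted=6
After char 9 ('P'=15): chars_in_quartet=2 acc=0x84F bytes_emitted=6
After char 10 ('E'=4): chars_in_quartet=3 acc=0x213C4 bytes_emitted=6
After char 11 ('n'=39): chars_in_quartet=4 acc=0x84F127 -> emit 84 F1 27, reset; bytes_emitted=9

Answer: 46 E5 71 F4 C7 ED 84 F1 27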